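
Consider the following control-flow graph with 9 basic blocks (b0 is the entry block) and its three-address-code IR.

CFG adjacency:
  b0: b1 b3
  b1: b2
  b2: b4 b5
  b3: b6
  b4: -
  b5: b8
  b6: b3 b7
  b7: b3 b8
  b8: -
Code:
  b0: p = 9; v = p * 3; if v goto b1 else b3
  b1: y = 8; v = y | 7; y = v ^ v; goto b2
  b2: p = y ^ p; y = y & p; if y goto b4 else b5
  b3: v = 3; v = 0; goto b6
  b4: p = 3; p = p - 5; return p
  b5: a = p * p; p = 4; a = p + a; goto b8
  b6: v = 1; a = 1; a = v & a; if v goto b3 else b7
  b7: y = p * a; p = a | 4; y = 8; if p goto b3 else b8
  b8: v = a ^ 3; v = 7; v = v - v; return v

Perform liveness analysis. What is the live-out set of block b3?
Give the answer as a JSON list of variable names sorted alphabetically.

Answer: ["p"]

Working:
def/use:
  b0: {p,v} / ∅
  b1: {v,y} / ∅
  b2: {p,y} / {p,y}
  b3: {v} / ∅
  b4: {p} / ∅
  b5: {a,p} / {p}
  b6: {a,v} / ∅
  b7: {p,y} / {a,p}
  b8: {v} / {a}

Backward fixpoint:
  live b0: ∅→{p}
  live b1: {p}→{p,y}
  live b2: {p,y}→{p}
  live b3: {p}→{p}
  live b4: ∅→∅
  live b5: {p}→{a}
  live b6: {p}→{a,p}
  live b7: {a,p}→{a,p}
  live b8: {a}→∅

live-out(b3) = ["p"]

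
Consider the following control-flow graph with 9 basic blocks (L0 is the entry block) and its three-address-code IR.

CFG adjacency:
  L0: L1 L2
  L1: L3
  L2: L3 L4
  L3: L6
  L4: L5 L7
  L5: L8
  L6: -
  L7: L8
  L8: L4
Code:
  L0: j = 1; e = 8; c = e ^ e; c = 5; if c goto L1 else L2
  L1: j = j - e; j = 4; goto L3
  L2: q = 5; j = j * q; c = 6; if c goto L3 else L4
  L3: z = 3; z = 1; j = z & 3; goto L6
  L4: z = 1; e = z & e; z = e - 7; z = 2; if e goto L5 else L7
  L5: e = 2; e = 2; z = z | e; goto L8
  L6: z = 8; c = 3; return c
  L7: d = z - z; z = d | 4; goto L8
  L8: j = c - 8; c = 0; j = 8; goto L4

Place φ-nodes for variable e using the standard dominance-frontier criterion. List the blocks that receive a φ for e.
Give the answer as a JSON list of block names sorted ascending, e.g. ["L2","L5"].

idom tree: L1←L0 L2←L0 L3←L0 L4←L2 L5←L4 L6←L3 L7←L4 L8←L4
Join-block Dom:
  L3: preds {L1,L2}: {L0,L1} ∩ {L0,L2} = {L0}; idom=L0
  L4: preds {L2,L8}: {L0,L2} ∩ {L0,L2,L4,L8} = {L0,L2}; idom=L2
  L8: preds {L5,L7}: {L0,L2,L4,L5} ∩ {L0,L2,L4,L7} = {L0,L2,L4}; idom=L4

Frontier:
  L3←L1: walk L1 to L0
  L3←L2: walk L2 to L0
  L4←L2: walk · to L2
  L4←L8: walk L8→L4 to L2
  L8←L5: walk L5 to L4
  L8←L7: walk L7 to L4
  L0 → ∅
  L1 → {L3}
  L2 → {L3}
  L3 → ∅
  L4 → {L4}
  L5 → {L8}
  L6 → ∅
  L7 → {L8}
  L8 → {L4}

φ for e: defs {L0,L4,L5}
  DF⁺ = {L4,L8}

Answer: ["L4", "L8"]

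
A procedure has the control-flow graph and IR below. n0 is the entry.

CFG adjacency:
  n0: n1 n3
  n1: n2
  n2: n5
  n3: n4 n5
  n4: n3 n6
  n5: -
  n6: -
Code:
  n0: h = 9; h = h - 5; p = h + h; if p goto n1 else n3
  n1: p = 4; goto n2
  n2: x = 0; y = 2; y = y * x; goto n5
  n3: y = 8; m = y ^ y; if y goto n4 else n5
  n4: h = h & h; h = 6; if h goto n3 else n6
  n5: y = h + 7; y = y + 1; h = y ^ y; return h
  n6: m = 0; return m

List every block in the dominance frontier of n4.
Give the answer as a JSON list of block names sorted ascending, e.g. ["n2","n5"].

idom tree: n1←n0 n2←n1 n3←n0 n4←n3 n5←n0 n6←n4
Join-block Dom:
  n3: preds {n0,n4}: {n0} ∩ {n0,n3,n4} = {n0}; idom=n0
  n5: preds {n2,n3}: {n0,n1,n2} ∩ {n0,n3} = {n0}; idom=n0

Frontier:
  n3←n0: walk · to n0
  n3←n4: walk n4→n3 to n0
  n5←n2: walk n2→n1 to n0
  n5←n3: walk n3 to n0
  DF(n0)=∅
  DF(n1)={n5}
  DF(n2)={n5}
  DF(n3)={n3,n5}
  DF(n4)={n3}
  DF(n5)=∅
  DF(n6)=∅

DF(n4) = ["n3"]

Answer: ["n3"]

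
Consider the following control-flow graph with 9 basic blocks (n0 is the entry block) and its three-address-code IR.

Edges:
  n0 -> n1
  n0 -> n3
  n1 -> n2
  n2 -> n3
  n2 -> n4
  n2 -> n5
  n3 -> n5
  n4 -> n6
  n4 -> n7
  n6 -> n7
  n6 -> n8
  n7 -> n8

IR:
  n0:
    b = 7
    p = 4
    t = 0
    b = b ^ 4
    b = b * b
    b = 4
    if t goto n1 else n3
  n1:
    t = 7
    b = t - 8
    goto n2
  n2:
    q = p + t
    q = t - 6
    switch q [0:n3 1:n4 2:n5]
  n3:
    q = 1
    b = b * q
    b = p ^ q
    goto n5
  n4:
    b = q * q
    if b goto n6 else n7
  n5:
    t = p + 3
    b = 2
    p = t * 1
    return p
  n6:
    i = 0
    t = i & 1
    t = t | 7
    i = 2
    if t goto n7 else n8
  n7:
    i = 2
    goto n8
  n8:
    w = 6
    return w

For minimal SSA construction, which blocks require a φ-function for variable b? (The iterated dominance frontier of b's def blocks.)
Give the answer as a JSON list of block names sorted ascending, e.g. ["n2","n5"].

idom tree: n1←n0 n2←n1 n3←n0 n4←n2 n5←n0 n6←n4 n7←n4 n8←n4
Dom∩ at merges:
  n3: preds {n0,n2}: {n0} ∩ {n0,n1,n2} = {n0}; idom=n0
  n5: preds {n2,n3}: {n0,n1,n2} ∩ {n0,n3} = {n0}; idom=n0
  n7: preds {n4,n6}: {n0,n1,n2,n4} ∩ {n0,n1,n2,n4,n6} = {n0,n1,n2,n4}; idom=n4
  n8: preds {n6,n7}: {n0,n1,n2,n4,n6} ∩ {n0,n1,n2,n4,n7} = {n0,n1,n2,n4}; idom=n4

Frontier:
  n3←n0: walk · to n0
  n3←n2: walk n2→n1 to n0
  n5←n2: walk n2→n1 to n0
  n5←n3: walk n3 to n0
  n7←n4: walk · to n4
  n7←n6: walk n6 to n4
  n8←n6: walk n6 to n4
  n8←n7: walk n7 to n4
  n0: DF=∅
  n1: DF={n3,n5}
  n2: DF={n3,n5}
  n3: DF={n5}
  n4: DF=∅
  n5: DF=∅
  n6: DF={n7,n8}
  n7: DF={n8}
  n8: DF=∅

φ for b: defs {n0,n1,n3,n4,n5}
  DF⁺ = {n3,n5}

Answer: ["n3", "n5"]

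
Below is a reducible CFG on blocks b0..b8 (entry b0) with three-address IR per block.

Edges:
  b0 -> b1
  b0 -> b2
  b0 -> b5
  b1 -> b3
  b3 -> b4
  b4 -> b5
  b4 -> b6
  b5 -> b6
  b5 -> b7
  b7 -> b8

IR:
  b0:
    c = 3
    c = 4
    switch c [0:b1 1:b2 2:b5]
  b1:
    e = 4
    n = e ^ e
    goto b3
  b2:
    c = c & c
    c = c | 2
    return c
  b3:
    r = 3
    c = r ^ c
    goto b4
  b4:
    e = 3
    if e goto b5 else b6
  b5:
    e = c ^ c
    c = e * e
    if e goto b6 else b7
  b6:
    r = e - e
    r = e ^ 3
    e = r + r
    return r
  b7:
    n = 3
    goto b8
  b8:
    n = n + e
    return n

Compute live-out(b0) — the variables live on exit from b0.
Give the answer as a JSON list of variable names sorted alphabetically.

Answer: ["c"]

Derivation:
def/use:
  b0: def={c} ue=∅
  b1: def={e,n} ue=∅
  b2: def={c} ue={c}
  b3: def={c,r} ue={c}
  b4: def={e} ue=∅
  b5: def={c,e} ue={c}
  b6: def={e,r} ue={e}
  b7: def={n} ue=∅
  b8: def={n} ue={e,n}

Live sets:
  b0: in=∅ out={c}
  b1: in={c} out={c}
  b2: in={c} out=∅
  b3: in={c} out={c}
  b4: in={c} out={c,e}
  b5: in={c} out={e}
  b6: in={e} out=∅
  b7: in={e} out={e,n}
  b8: in={e,n} out=∅

live-out(b0) = ["c"]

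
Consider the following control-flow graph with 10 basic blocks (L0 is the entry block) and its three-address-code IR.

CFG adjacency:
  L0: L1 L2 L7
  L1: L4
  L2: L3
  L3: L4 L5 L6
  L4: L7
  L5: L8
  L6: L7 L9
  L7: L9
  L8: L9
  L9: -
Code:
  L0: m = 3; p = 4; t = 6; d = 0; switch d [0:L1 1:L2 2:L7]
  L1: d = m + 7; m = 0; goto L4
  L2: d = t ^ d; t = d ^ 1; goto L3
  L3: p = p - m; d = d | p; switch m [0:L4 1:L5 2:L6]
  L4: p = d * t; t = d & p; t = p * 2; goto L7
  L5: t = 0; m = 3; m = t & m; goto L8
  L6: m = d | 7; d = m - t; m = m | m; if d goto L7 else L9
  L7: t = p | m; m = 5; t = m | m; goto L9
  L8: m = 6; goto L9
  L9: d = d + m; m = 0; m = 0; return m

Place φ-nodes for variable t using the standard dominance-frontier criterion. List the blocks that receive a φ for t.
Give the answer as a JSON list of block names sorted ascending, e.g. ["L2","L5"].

Answer: ["L4", "L7", "L9"]

Working:
idom tree: L1←L0 L2←L0 L3←L2 L4←L0 L5←L3 L6←L3 L7←L0 L8←L5 L9←L0
Dom∩ at merges:
  L4: preds {L1,L3}: {L0,L1} ∩ {L0,L2,L3} = {L0}; idom=L0
  L7: preds {L0,L4,L6}: {L0} ∩ {L0,L4} ∩ {L0,L2,L3,L6} = {L0}; idom=L0
  L9: preds {L6,L7,L8}: {L0,L2,L3,L6} ∩ {L0,L7} ∩ {L0,L2,L3,L5,L8} = {L0}; idom=L0

Frontier:
  join L4 pred L1: L1 stop@L0
  join L4 pred L3: L3→L2 stop@L0
  join L7 pred L0: · stop@L0
  join L7 pred L4: L4 stop@L0
  join L7 pred L6: L6→L3→L2 stop@L0
  join L9 pred L6: L6→L3→L2 stop@L0
  join L9 pred L7: L7 stop@L0
  join L9 pred L8: L8→L5→L3→L2 stop@L0
  L0 → ∅
  L1 → {L4}
  L2 → {L4,L7,L9}
  L3 → {L4,L7,L9}
  L4 → {L7}
  L5 → {L9}
  L6 → {L7,L9}
  L7 → {L9}
  L8 → {L9}
  L9 → ∅

φ for t: defs {L0,L2,L4,L5,L7}
  DF⁺ = {L4,L7,L9}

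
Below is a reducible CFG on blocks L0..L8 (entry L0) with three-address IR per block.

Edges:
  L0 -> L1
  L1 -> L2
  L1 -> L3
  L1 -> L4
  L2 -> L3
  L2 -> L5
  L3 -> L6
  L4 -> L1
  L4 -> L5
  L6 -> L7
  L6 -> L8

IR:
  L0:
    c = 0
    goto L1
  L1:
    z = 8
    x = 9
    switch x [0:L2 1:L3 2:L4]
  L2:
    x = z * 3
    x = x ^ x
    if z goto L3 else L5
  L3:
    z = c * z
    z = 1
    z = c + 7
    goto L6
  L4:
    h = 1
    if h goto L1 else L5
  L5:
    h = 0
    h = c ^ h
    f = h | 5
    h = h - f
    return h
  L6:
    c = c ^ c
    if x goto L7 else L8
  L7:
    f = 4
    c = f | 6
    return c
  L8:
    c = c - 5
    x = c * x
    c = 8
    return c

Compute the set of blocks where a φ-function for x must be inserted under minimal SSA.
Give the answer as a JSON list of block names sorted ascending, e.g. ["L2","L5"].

idom tree: L1←L0 L2←L1 L3←L1 L4←L1 L5←L1 L6←L3 L7←L6 L8←L6
Dom at joins:
  L1: preds {L0,L4}: {L0} ∩ {L0,L1,L4} = {L0}; idom=L0
  L3: preds {L1,L2}: {L0,L1} ∩ {L0,L1,L2} = {L0,L1}; idom=L1
  L5: preds {L2,L4}: {L0,L1,L2} ∩ {L0,L1,L4} = {L0,L1}; idom=L1

DF derivation:
  join L1 pred L0: · stop@L0
  join L1 pred L4: L4→L1 stop@L0
  join L3 pred L1: · stop@L1
  join L3 pred L2: L2 stop@L1
  join L5 pred L2: L2 stop@L1
  join L5 pred L4: L4 stop@L1
  L0: DF=∅
  L1: DF={L1}
  L2: DF={L3,L5}
  L3: DF=∅
  L4: DF={L1,L5}
  L5: DF=∅
  L6: DF=∅
  L7: DF=∅
  L8: DF=∅

φ for x: defs {L1,L2,L8}
  DF⁺ = {L1,L3,L5}

Answer: ["L1", "L3", "L5"]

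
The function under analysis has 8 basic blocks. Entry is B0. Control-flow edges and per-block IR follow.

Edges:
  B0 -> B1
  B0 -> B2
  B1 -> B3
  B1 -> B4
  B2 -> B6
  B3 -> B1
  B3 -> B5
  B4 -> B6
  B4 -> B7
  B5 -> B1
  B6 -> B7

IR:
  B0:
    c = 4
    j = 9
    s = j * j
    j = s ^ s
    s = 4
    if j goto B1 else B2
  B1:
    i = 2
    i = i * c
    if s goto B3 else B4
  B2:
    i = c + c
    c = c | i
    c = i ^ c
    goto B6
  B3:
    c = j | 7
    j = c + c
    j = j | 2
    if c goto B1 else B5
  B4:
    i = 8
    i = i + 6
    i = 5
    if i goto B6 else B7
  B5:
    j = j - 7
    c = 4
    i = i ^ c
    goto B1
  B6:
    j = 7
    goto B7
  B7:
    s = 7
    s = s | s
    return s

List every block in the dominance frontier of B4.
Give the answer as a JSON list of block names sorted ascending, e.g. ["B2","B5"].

idom tree: B1←B0 B2←B0 B3←B1 B4←B1 B5←B3 B6←B0 B7←B0
Join-block Dom:
  B1: preds {B0,B3,B5}: {B0} ∩ {B0,B1,B3} ∩ {B0,B1,B3,B5} = {B0}; idom=B0
  B6: preds {B2,B4}: {B0,B2} ∩ {B0,B1,B4} = {B0}; idom=B0
  B7: preds {B4,B6}: {B0,B1,B4} ∩ {B0,B6} = {B0}; idom=B0

DF walk-up:
  join B1 pred B0: · stop@B0
  join B1 pred B3: B3→B1 stop@B0
  join B1 pred B5: B5→B3→B1 stop@B0
  join B6 pred B2: B2 stop@B0
  join B6 pred B4: B4→B1 stop@B0
  join B7 pred B4: B4→B1 stop@B0
  join B7 pred B6: B6 stop@B0
  B0: DF=∅
  B1: DF={B1,B6,B7}
  B2: DF={B6}
  B3: DF={B1}
  B4: DF={B6,B7}
  B5: DF={B1}
  B6: DF={B7}
  B7: DF=∅

DF(B4) = ["B6", "B7"]

Answer: ["B6", "B7"]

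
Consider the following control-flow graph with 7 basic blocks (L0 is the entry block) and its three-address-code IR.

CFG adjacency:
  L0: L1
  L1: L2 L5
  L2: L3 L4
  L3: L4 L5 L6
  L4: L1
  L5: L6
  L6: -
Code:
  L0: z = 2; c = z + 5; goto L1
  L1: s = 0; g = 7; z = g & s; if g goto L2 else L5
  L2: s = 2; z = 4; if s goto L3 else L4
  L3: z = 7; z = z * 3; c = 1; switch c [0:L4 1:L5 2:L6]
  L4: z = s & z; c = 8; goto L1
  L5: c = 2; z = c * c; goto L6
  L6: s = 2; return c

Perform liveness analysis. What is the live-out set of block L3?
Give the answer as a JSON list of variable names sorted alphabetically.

Per-block:
  L0: {c,z} / ∅
  L1: {g,s,z} / ∅
  L2: {s,z} / ∅
  L3: {c,z} / ∅
  L4: {c,z} / {s,z}
  L5: {c,z} / ∅
  L6: {s} / {c}

Liveness:
  L0 li=∅ lo=∅
  L1 li=∅ lo=∅
  L2 li=∅ lo={s,z}
  L3 li={s} lo={c,s,z}
  L4 li={s,z} lo=∅
  L5 li=∅ lo={c}
  L6 li={c} lo=∅

live-out(L3) = ["c", "s", "z"]

Answer: ["c", "s", "z"]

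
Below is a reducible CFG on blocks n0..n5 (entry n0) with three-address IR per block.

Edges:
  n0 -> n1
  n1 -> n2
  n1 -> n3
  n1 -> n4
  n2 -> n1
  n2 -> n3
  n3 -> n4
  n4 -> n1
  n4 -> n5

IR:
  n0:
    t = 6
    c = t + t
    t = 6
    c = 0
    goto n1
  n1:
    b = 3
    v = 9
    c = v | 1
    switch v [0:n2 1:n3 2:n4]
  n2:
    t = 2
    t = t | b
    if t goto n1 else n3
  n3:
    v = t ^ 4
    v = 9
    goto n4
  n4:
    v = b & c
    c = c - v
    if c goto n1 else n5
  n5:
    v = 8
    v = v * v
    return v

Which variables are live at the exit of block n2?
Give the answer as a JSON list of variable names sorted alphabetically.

Block summaries:
  n0: def={c,t} ue=∅
  n1: def={b,c,v} ue=∅
  n2: def={t} ue={b}
  n3: def={v} ue={t}
  n4: def={c,v} ue={b,c}
  n5: def={v} ue=∅

Live sets:
  live n0: ∅→{t}
  live n1: {t}→{b,c,t}
  live n2: {b,c}→{b,c,t}
  live n3: {b,c,t}→{b,c,t}
  live n4: {b,c,t}→{t}
  live n5: ∅→∅

live-out(n2) = ["b", "c", "t"]

Answer: ["b", "c", "t"]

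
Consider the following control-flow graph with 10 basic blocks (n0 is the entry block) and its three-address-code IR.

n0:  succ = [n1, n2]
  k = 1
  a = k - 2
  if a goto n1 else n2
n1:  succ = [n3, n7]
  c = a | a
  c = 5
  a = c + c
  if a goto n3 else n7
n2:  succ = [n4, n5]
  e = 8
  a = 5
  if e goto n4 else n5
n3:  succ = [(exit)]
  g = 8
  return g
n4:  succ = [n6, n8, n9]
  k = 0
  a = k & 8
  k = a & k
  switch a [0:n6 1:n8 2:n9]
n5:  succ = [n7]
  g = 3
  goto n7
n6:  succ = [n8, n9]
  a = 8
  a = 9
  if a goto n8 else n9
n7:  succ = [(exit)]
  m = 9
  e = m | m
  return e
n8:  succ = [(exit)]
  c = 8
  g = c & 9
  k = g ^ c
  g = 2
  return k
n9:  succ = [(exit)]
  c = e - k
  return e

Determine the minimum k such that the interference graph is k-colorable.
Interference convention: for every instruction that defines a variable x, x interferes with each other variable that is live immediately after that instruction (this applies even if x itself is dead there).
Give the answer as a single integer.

Answer: 3

Working:
Per-block:
  n0: {a,k} / ∅
  n1: {a,c} / {a}
  n2: {a,e} / ∅
  n3: {g} / ∅
  n4: {a,k} / ∅
  n5: {g} / ∅
  n6: {a} / ∅
  n7: {e,m} / ∅
  n8: {c,g,k} / ∅
  n9: {c} / {e,k}

Backward fixpoint:
  n0 li=∅ lo={a}
  n1 li={a} lo=∅
  n2 li=∅ lo={e}
  n3 li=∅ lo=∅
  n4 li={e} lo={e,k}
  n5 li=∅ lo=∅
  n6 li={e,k} lo={e,k}
  n7 li=∅ lo=∅
  n8 li=∅ lo=∅
  n9 li={e,k} lo=∅

Conflict graph:
  a: {e,k}
  c: {e,g}
  e: {a,c,k}
  g: {c,k}
  k: {a,e,g}
  m: ∅

Colouring:
  {a,e,k} pairwise interfere (3-clique) ⇒ χ ≥ 3
  assign a→r2 c→r1 e→r0 g→r0 k→r1 m→r0 — no edge inside a register ⇒ χ ≤ 3
  χ = 3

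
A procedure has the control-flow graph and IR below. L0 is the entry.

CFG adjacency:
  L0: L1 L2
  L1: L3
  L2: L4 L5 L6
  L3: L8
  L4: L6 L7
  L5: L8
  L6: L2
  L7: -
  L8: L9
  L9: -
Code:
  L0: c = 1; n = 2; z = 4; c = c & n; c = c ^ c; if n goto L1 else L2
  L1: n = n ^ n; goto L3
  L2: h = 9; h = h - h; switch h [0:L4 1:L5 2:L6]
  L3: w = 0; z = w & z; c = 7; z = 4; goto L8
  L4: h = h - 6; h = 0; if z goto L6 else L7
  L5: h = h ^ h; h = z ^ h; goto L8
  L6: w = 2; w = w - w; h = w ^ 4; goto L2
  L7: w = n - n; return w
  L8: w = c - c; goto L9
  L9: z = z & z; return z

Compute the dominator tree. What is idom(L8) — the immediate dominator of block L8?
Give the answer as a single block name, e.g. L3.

idom tree: L1←L0 L2←L0 L3←L1 L4←L2 L5←L2 L6←L2 L7←L4 L8←L0 L9←L8
Dom at joins:
  L2: preds {L0,L6}: {L0} ∩ {L0,L2,L6} = {L0}; idom=L0
  L6: preds {L2,L4}: {L0,L2} ∩ {L0,L2,L4} = {L0,L2}; idom=L2
  L8: preds {L3,L5}: {L0,L1,L3} ∩ {L0,L2,L5} = {L0}; idom=L0

idom(L8) = L0

Answer: L0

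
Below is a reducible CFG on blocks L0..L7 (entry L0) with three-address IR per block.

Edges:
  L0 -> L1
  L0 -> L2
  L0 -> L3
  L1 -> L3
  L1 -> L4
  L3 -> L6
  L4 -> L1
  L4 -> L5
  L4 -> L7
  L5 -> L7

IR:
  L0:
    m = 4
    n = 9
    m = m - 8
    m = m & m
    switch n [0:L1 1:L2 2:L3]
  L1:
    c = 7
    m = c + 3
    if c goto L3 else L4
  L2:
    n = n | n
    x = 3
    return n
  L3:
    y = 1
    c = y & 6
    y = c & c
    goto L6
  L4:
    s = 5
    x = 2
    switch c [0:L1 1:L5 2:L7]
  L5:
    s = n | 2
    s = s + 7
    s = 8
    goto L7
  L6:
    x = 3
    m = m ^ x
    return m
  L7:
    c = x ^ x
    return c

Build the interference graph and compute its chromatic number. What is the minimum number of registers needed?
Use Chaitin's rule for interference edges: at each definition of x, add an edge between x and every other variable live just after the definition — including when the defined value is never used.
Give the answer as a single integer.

Answer: 4

Derivation:
def/use:
  L0: {m,n} / ∅
  L1: {c,m} / ∅
  L2: {n,x} / {n}
  L3: {c,y} / ∅
  L4: {s,x} / {c}
  L5: {s} / {n}
  L6: {m,x} / {m}
  L7: {c} / {x}

Live sets:
  L0 li=∅ lo={m,n}
  L1 li={n} lo={c,m,n}
  L2 li={n} lo=∅
  L3 li={m} lo={m}
  L4 li={c,n} lo={n,x}
  L5 li={n,x} lo={x}
  L6 li={m} lo=∅
  L7 li={x} lo=∅

Conflict graph:
  c — {m,n,s,x}
  m — {c,n,x,y}
  n — {c,m,s,x}
  s — {c,n,x}
  x — {c,m,n,s}
  y — {m}

Chromatic number:
  lower bound: {c,m,n,x} mutually conflict ⇒ χ ≥ 4
  assign c→c0 m→c1 n→c2 s→c1 x→c3 y→c0 — no edge inside a register ⇒ χ ≤ 4
  χ = 4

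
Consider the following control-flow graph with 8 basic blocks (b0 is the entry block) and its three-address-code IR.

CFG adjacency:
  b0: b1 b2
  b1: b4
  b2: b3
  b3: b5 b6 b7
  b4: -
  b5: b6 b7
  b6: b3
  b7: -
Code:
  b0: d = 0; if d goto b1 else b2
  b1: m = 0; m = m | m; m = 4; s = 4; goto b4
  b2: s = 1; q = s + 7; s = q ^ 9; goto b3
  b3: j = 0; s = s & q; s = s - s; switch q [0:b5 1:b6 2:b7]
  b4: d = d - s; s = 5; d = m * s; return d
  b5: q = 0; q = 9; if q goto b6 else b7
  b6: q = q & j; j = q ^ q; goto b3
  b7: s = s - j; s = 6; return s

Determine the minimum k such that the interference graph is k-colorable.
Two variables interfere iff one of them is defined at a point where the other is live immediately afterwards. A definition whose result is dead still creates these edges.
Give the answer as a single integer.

def/use:
  b0: {d} / ∅
  b1: {m,s} / ∅
  b2: {q,s} / ∅
  b3: {j,s} / {q,s}
  b4: {d,s} / {d,m,s}
  b5: {q} / ∅
  b6: {j,q} / {j,q}
  b7: {s} / {j,s}

Backward fixpoint:
  live b0: ∅→{d}
  live b1: {d}→{d,m,s}
  live b2: ∅→{q,s}
  live b3: {q,s}→{j,q,s}
  live b4: {d,m,s}→∅
  live b5: {j,s}→{j,q,s}
  live b6: {j,q,s}→{q,s}
  live b7: {j,s}→∅

Interfere edges:
  d↔{m,s}
  j↔{q,s}
  m↔{d,s}
  q↔{j,s}
  s↔{d,j,m,q}

Colouring:
  lower bound: {d,m,s} mutually conflict ⇒ χ ≥ 3
  3-colouring: R0={s}  R1={d,j}  R2={m,q}
  χ = 3

Answer: 3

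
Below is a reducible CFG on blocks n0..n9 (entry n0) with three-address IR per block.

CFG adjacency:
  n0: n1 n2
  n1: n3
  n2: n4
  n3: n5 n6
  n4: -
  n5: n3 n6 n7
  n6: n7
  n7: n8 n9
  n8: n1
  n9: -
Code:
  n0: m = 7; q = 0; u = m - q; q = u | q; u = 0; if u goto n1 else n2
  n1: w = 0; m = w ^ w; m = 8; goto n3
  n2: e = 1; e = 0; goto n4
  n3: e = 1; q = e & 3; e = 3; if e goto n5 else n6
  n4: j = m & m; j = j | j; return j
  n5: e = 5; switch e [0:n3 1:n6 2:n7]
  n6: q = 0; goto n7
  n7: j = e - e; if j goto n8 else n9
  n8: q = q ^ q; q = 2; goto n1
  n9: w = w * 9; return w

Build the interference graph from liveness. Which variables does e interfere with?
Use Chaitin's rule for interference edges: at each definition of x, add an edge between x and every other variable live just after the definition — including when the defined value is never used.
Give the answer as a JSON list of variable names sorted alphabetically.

Answer: ["m", "q", "w"]

Analysis:
Per-block:
  n0: {m,q,u} / ∅
  n1: {m,w} / ∅
  n2: {e} / ∅
  n3: {e,q} / ∅
  n4: {j} / {m}
  n5: {e} / ∅
  n6: {q} / ∅
  n7: {j} / {e}
  n8: {q} / {q}
  n9: {w} / {w}

Backward fixpoint:
  n0 li=∅ lo={m}
  n1 li=∅ lo={w}
  n2 li={m} lo={m}
  n3 li={w} lo={e,q,w}
  n4 li={m} lo=∅
  n5 li={q,w} lo={e,q,w}
  n6 li={e,w} lo={e,q,w}
  n7 li={e,q,w} lo={q,w}
  n8 li={q} lo=∅
  n9 li={w} lo=∅

Conflict graph:
  e — {m,q,w}
  j — {q,w}
  m — {e,q,u,w}
  q — {e,j,m,u,w}
  u — {m,q}
  w — {e,j,m,q}

N(e) = ["m", "q", "w"]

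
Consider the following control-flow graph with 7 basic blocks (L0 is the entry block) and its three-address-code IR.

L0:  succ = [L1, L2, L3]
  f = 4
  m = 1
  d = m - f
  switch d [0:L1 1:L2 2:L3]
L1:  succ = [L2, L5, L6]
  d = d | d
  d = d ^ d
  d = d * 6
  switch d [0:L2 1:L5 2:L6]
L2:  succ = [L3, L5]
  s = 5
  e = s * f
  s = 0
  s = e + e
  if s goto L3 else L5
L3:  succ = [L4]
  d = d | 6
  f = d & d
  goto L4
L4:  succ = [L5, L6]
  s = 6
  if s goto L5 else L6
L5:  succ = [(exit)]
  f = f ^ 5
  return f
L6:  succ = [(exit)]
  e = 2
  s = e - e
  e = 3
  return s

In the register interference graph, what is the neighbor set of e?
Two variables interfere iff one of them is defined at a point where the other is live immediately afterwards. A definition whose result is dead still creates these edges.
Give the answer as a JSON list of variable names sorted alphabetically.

Per-block:
  L0 def {d,f,m} use ∅
  L1 def {d} use {d}
  L2 def {e,s} use {f}
  L3 def {d,f} use {d}
  L4 def {s} use ∅
  L5 def {f} use {f}
  L6 def {e,s} use ∅

Liveness:
  L0: in=∅ out={d,f}
  L1: in={d,f} out={d,f}
  L2: in={d,f} out={d,f}
  L3: in={d} out={f}
  L4: in={f} out={f}
  L5: in={f} out=∅
  L6: in=∅ out=∅

Interfere edges:
  d: {e,f,s}
  e: {d,f,s}
  f: {d,e,m,s}
  m: {f}
  s: {d,e,f}

N(e) = ["d", "f", "s"]

Answer: ["d", "f", "s"]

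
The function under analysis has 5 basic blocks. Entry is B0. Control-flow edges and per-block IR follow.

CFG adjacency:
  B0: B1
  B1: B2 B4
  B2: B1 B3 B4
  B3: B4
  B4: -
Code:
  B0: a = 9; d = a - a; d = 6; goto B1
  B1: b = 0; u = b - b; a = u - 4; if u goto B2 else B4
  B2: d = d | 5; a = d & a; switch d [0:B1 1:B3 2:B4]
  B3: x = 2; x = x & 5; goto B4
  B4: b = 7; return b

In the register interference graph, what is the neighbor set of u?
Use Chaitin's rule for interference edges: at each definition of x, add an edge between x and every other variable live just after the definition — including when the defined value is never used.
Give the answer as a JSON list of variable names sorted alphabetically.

def/use:
  B0 def {a,d} use ∅
  B1 def {a,b,u} use ∅
  B2 def {a,d} use {a,d}
  B3 def {x} use ∅
  B4 def {b} use ∅

Backward fixpoint:
  B0 li=∅ lo={d}
  B1 li={d} lo={a,d}
  B2 li={a,d} lo={d}
  B3 li=∅ lo=∅
  B4 li=∅ lo=∅

Interference:
  a — {d,u}
  b — {d}
  d — {a,b,u}
  u — {a,d}
  x — ∅

N(u) = ["a", "d"]

Answer: ["a", "d"]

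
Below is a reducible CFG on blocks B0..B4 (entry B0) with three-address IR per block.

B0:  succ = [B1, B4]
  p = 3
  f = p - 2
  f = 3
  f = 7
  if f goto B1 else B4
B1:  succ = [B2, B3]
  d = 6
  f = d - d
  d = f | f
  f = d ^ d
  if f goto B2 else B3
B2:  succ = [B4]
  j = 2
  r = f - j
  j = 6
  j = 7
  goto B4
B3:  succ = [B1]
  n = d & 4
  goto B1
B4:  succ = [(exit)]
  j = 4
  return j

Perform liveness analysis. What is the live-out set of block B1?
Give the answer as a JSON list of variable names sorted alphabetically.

Answer: ["d", "f"]

Analysis:
Block summaries:
  B0: {f,p} / ∅
  B1: {d,f} / ∅
  B2: {j,r} / {f}
  B3: {n} / {d}
  B4: {j} / ∅

Liveness:
  B0: in=∅ out=∅
  B1: in=∅ out={d,f}
  B2: in={f} out=∅
  B3: in={d} out=∅
  B4: in=∅ out=∅

live-out(B1) = ["d", "f"]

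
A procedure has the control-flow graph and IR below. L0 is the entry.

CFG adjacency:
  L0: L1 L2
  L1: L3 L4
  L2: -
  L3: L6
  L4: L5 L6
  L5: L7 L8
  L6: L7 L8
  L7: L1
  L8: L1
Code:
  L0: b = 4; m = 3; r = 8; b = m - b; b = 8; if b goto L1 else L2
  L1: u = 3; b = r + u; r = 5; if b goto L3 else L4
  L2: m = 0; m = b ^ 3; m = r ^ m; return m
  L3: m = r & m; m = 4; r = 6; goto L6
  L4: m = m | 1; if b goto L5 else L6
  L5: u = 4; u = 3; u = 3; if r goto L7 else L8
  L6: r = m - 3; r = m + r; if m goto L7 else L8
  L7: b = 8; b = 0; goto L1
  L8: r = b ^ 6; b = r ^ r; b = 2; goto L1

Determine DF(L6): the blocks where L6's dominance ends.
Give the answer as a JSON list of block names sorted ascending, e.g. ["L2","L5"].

Answer: ["L7", "L8"]

Working:
idom tree: L1←L0 L2←L0 L3←L1 L4←L1 L5←L4 L6←L1 L7←L1 L8←L1
Join-block Dom:
  L1: preds {L0,L7,L8}: {L0} ∩ {L0,L1,L7} ∩ {L0,L1,L8} = {L0}; idom=L0
  L6: preds {L3,L4}: {L0,L1,L3} ∩ {L0,L1,L4} = {L0,L1}; idom=L1
  L7: preds {L5,L6}: {L0,L1,L4,L5} ∩ {L0,L1,L6} = {L0,L1}; idom=L1
  L8: preds {L5,L6}: {L0,L1,L4,L5} ∩ {L0,L1,L6} = {L0,L1}; idom=L1

DF walk-up:
  L1←L0: walk · to L0
  L1←L7: walk L7→L1 to L0
  L1←L8: walk L8→L1 to L0
  L6←L3: walk L3 to L1
  L6←L4: walk L4 to L1
  L7←L5: walk L5→L4 to L1
  L7←L6: walk L6 to L1
  L8←L5: walk L5→L4 to L1
  L8←L6: walk L6 to L1
  L0: DF=∅
  L1: DF={L1}
  L2: DF=∅
  L3: DF={L6}
  L4: DF={L6,L7,L8}
  L5: DF={L7,L8}
  L6: DF={L7,L8}
  L7: DF={L1}
  L8: DF={L1}

DF(L6) = ["L7", "L8"]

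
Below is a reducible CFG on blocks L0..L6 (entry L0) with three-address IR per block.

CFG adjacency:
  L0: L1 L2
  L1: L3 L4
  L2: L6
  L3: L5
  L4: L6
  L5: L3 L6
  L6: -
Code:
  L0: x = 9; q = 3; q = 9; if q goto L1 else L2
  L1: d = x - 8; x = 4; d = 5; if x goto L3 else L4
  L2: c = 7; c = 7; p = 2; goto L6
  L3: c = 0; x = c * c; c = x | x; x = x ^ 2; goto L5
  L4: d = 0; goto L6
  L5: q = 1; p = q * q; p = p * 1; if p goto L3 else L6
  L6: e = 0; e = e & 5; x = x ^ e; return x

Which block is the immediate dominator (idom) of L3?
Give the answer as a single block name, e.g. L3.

idom tree: L1←L0 L2←L0 L3←L1 L4←L1 L5←L3 L6←L0
Dom∩ at merges:
  L3: preds {L1,L5}: {L0,L1} ∩ {L0,L1,L3,L5} = {L0,L1}; idom=L1
  L6: preds {L2,L4,L5}: {L0,L2} ∩ {L0,L1,L4} ∩ {L0,L1,L3,L5} = {L0}; idom=L0

idom(L3) = L1

Answer: L1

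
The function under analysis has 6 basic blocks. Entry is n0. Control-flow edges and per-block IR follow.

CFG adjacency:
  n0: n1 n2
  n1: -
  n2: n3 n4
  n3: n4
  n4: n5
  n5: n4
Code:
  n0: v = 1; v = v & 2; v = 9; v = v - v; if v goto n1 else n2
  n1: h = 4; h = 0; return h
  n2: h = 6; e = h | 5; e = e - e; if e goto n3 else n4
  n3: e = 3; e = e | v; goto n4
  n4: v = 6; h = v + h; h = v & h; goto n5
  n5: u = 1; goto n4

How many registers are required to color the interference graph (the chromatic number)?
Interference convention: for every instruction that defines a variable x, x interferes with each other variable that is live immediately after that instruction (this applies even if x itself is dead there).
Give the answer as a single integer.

Per-block:
  n0: {v} / ∅
  n1: {h} / ∅
  n2: {e,h} / ∅
  n3: {e} / {v}
  n4: {h,v} / {h}
  n5: {u} / ∅

Backward fixpoint:
  n0 li=∅ lo={v}
  n1 li=∅ lo=∅
  n2 li={v} lo={h,v}
  n3 li={h,v} lo={h}
  n4 li={h} lo={h}
  n5 li={h} lo={h}

Interfere edges:
  e — {h,v}
  h — {e,u,v}
  u — {h}
  v — {e,h}

Chromatic number:
  clique {e,h,v} ⇒ need ≥ 3
  3-colouring: c0={h}  c1={e,u}  c2={v}
  χ = 3

Answer: 3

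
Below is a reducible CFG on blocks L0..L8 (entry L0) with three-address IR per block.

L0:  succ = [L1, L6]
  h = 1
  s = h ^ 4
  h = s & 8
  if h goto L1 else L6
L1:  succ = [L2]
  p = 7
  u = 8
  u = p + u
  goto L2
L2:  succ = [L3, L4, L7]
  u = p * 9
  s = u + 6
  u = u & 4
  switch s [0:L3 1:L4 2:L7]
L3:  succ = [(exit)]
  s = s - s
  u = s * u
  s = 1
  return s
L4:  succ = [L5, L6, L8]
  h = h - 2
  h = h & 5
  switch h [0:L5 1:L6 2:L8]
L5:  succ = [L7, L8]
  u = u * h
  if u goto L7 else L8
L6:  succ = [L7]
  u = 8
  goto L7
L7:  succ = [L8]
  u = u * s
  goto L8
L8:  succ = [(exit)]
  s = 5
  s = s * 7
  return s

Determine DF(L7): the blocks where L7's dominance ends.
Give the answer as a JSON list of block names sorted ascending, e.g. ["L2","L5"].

idom tree: L1←L0 L2←L1 L3←L2 L4←L2 L5←L4 L6←L0 L7←L0 L8←L0
Dom∩ at merges:
  L6: preds {L0,L4}: {L0} ∩ {L0,L1,L2,L4} = {L0}; idom=L0
  L7: preds {L2,L5,L6}: {L0,L1,L2} ∩ {L0,L1,L2,L4,L5} ∩ {L0,L6} = {L0}; idom=L0
  L8: preds {L4,L5,L7}: {L0,L1,L2,L4} ∩ {L0,L1,L2,L4,L5} ∩ {L0,L7} = {L0}; idom=L0

DF derivation:
  join L6 pred L0: · stop@L0
  join L6 pred L4: L4→L2→L1 stop@L0
  join L7 pred L2: L2→L1 stop@L0
  join L7 pred L5: L5→L4→L2→L1 stop@L0
  join L7 pred L6: L6 stop@L0
  join L8 pred L4: L4→L2→L1 stop@L0
  join L8 pred L5: L5→L4→L2→L1 stop@L0
  join L8 pred L7: L7 stop@L0
  L0 → ∅
  L1 → {L6,L7,L8}
  L2 → {L6,L7,L8}
  L3 → ∅
  L4 → {L6,L7,L8}
  L5 → {L7,L8}
  L6 → {L7}
  L7 → {L8}
  L8 → ∅

DF(L7) = ["L8"]

Answer: ["L8"]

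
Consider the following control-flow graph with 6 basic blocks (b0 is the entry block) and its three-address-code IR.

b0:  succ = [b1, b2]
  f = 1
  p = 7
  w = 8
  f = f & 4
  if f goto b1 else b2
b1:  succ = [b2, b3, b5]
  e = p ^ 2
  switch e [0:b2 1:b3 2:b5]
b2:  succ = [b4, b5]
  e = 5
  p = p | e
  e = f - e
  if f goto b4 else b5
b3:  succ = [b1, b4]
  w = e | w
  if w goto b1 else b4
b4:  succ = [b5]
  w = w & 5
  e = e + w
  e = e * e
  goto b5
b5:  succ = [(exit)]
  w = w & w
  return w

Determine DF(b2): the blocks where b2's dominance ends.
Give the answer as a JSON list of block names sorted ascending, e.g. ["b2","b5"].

idom tree: b1←b0 b2←b0 b3←b1 b4←b0 b5←b0
Dom at joins:
  b1: preds {b0,b3}: {b0} ∩ {b0,b1,b3} = {b0}; idom=b0
  b2: preds {b0,b1}: {b0} ∩ {b0,b1} = {b0}; idom=b0
  b4: preds {b2,b3}: {b0,b2} ∩ {b0,b1,b3} = {b0}; idom=b0
  b5: preds {b1,b2,b4}: {b0,b1} ∩ {b0,b2} ∩ {b0,b4} = {b0}; idom=b0

DF walk-up:
  join b1 pred b0: · stop@b0
  join b1 pred b3: b3→b1 stop@b0
  join b2 pred b0: · stop@b0
  join b2 pred b1: b1 stop@b0
  join b4 pred b2: b2 stop@b0
  join b4 pred b3: b3→b1 stop@b0
  join b5 pred b1: b1 stop@b0
  join b5 pred b2: b2 stop@b0
  join b5 pred b4: b4 stop@b0
  b0: DF=∅
  b1: DF={b1,b2,b4,b5}
  b2: DF={b4,b5}
  b3: DF={b1,b4}
  b4: DF={b5}
  b5: DF=∅

DF(b2) = ["b4", "b5"]

Answer: ["b4", "b5"]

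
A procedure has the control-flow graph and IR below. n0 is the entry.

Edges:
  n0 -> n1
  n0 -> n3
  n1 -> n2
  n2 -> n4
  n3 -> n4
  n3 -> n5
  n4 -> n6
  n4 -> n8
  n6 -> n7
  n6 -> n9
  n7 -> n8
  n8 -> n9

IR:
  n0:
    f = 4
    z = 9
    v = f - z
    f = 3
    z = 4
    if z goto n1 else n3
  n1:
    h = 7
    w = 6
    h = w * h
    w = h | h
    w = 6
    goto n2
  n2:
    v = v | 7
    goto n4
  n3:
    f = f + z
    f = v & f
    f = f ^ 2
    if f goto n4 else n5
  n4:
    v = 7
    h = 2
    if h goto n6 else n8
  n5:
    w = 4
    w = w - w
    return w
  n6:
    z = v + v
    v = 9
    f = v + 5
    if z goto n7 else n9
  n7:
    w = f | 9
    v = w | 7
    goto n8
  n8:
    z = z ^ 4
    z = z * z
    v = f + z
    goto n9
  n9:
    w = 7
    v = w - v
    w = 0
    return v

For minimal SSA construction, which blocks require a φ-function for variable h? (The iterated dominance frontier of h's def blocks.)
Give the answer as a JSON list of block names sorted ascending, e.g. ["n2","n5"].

idom tree: n1←n0 n2←n1 n3←n0 n4←n0 n5←n3 n6←n4 n7←n6 n8←n4 n9←n4
Dom∩ at merges:
  n4: preds {n2,n3}: {n0,n1,n2} ∩ {n0,n3} = {n0}; idom=n0
  n8: preds {n4,n7}: {n0,n4} ∩ {n0,n4,n6,n7} = {n0,n4}; idom=n4
  n9: preds {n6,n8}: {n0,n4,n6} ∩ {n0,n4,n8} = {n0,n4}; idom=n4

DF walk-up:
  n4←n2: walk n2→n1 to n0
  n4←n3: walk n3 to n0
  n8←n4: walk · to n4
  n8←n7: walk n7→n6 to n4
  n9←n6: walk n6 to n4
  n9←n8: walk n8 to n4
  n0: DF=∅
  n1: DF={n4}
  n2: DF={n4}
  n3: DF={n4}
  n4: DF=∅
  n5: DF=∅
  n6: DF={n8,n9}
  n7: DF={n8}
  n8: DF={n9}
  n9: DF=∅

φ for h: defs {n1,n4}
  DF⁺ = {n4}

Answer: ["n4"]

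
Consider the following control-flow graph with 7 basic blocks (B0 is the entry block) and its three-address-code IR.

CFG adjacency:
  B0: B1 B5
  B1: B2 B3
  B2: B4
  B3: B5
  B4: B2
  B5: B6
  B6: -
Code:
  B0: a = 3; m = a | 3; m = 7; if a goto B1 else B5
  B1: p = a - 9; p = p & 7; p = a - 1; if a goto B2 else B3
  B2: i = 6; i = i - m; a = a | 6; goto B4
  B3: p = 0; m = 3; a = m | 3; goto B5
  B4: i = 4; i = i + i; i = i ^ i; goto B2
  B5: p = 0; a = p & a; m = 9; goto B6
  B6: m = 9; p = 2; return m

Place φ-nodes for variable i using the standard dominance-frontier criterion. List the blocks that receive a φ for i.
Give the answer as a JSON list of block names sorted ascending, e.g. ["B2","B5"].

idom tree: B1←B0 B2←B1 B3←B1 B4←B2 B5←B0 B6←B5
Dom∩ at merges:
  B2: preds {B1,B4}: {B0,B1} ∩ {B0,B1,B2,B4} = {B0,B1}; idom=B1
  B5: preds {B0,B3}: {B0} ∩ {B0,B1,B3} = {B0}; idom=B0

Frontier:
  B2←B1: walk · to B1
  B2←B4: walk B4→B2 to B1
  B5←B0: walk · to B0
  B5←B3: walk B3→B1 to B0
  B0: DF=∅
  B1: DF={B5}
  B2: DF={B2}
  B3: DF={B5}
  B4: DF={B2}
  B5: DF=∅
  B6: DF=∅

φ for i: defs {B2,B4}
  DF⁺ = {B2}

Answer: ["B2"]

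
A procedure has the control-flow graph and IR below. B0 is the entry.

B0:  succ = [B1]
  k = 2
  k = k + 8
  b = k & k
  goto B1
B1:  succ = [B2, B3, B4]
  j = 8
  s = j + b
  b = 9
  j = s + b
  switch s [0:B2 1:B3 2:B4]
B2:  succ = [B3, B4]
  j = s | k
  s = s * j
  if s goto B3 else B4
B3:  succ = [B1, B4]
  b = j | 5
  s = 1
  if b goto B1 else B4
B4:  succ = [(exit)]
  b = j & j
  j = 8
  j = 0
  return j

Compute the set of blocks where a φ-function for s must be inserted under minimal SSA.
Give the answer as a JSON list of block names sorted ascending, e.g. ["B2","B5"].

Answer: ["B1", "B3", "B4"]

Derivation:
idom tree: B1←B0 B2←B1 B3←B1 B4←B1
Dom at joins:
  B1: preds {B0,B3}: {B0} ∩ {B0,B1,B3} = {B0}; idom=B0
  B3: preds {B1,B2}: {B0,B1} ∩ {B0,B1,B2} = {B0,B1}; idom=B1
  B4: preds {B1,B2,B3}: {B0,B1} ∩ {B0,B1,B2} ∩ {B0,B1,B3} = {B0,B1}; idom=B1

DF derivation:
  B1←B0: walk · to B0
  B1←B3: walk B3→B1 to B0
  B3←B1: walk · to B1
  B3←B2: walk B2 to B1
  B4←B1: walk · to B1
  B4←B2: walk B2 to B1
  B4←B3: walk B3 to B1
  DF(B0)=∅
  DF(B1)={B1}
  DF(B2)={B3,B4}
  DF(B3)={B1,B4}
  DF(B4)=∅

φ for s: defs {B1,B2,B3}
  DF⁺ = {B1,B3,B4}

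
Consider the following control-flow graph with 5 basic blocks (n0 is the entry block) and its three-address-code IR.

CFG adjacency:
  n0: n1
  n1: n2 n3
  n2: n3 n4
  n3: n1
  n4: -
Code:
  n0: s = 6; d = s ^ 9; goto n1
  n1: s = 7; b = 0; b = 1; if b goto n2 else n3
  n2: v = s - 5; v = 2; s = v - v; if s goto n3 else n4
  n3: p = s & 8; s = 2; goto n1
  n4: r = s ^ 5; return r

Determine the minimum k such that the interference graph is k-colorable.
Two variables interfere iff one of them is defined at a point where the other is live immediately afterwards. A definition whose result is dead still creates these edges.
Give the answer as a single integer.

Answer: 2

Analysis:
Per-block:
  n0 def {d,s} use ∅
  n1 def {b,s} use ∅
  n2 def {s,v} use {s}
  n3 def {p,s} use {s}
  n4 def {r} use {s}

Live sets:
  n0: in=∅ out=∅
  n1: in=∅ out={s}
  n2: in={s} out={s}
  n3: in={s} out=∅
  n4: in={s} out=∅

Interference:
  b↔{s}
  d↔∅
  p↔∅
  r↔∅
  s↔{b}
  v↔∅

Registers:
  clique {b,s} ⇒ need ≥ 2
  assign b→r0 d→r0 p→r0 r→r0 s→r1 v→r0 — no edge inside a register ⇒ χ ≤ 2
  χ = 2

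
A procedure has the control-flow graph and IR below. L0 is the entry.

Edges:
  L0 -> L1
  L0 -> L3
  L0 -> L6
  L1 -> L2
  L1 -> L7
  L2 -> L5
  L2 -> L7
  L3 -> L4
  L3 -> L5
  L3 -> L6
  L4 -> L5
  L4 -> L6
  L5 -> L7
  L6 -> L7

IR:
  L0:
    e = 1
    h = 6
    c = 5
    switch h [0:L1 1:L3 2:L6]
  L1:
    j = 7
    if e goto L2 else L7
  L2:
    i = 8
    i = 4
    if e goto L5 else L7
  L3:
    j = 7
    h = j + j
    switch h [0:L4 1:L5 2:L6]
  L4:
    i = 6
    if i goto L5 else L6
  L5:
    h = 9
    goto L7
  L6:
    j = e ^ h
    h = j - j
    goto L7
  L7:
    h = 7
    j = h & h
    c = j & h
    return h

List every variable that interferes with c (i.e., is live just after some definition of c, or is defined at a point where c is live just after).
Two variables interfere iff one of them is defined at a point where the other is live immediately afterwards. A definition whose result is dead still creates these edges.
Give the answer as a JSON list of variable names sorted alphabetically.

Answer: ["e", "h"]

Analysis:
def/use:
  L0: def={c,e,h} ue=∅
  L1: def={j} ue={e}
  L2: def={i} ue={e}
  L3: def={h,j} ue=∅
  L4: def={i} ue=∅
  L5: def={h} ue=∅
  L6: def={h,j} ue={e,h}
  L7: def={c,h,j} ue=∅

Live sets:
  live L0: ∅→{e,h}
  live L1: {e}→{e}
  live L2: {e}→∅
  live L3: {e}→{e,h}
  live L4: {e,h}→{e,h}
  live L5: ∅→∅
  live L6: {e,h}→∅
  live L7: ∅→∅

Interference:
  c: {e,h}
  e: {c,h,i,j}
  h: {c,e,i,j}
  i: {e,h}
  j: {e,h}

N(c) = ["e", "h"]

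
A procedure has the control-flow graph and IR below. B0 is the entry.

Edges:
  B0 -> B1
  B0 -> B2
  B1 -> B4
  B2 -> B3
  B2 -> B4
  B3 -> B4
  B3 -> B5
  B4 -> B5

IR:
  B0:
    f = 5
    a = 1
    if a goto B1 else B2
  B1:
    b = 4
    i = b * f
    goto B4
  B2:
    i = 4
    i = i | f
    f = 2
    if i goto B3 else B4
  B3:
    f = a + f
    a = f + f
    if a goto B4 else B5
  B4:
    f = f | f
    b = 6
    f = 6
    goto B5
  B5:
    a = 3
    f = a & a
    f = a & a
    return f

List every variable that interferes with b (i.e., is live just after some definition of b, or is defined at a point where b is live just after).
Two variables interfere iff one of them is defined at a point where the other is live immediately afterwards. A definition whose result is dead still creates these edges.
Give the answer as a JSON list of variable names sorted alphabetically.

Answer: ["f"]

Derivation:
Block summaries:
  B0: def={a,f} ue=∅
  B1: def={b,i} ue={f}
  B2: def={f,i} ue={f}
  B3: def={a,f} ue={a,f}
  B4: def={b,f} ue={f}
  B5: def={a,f} ue=∅

Live sets:
  B0 li=∅ lo={a,f}
  B1 li={f} lo={f}
  B2 li={a,f} lo={a,f}
  B3 li={a,f} lo={f}
  B4 li={f} lo=∅
  B5 li=∅ lo=∅

Interfere edges:
  a: {f,i}
  b: {f}
  f: {a,b,i}
  i: {a,f}

N(b) = ["f"]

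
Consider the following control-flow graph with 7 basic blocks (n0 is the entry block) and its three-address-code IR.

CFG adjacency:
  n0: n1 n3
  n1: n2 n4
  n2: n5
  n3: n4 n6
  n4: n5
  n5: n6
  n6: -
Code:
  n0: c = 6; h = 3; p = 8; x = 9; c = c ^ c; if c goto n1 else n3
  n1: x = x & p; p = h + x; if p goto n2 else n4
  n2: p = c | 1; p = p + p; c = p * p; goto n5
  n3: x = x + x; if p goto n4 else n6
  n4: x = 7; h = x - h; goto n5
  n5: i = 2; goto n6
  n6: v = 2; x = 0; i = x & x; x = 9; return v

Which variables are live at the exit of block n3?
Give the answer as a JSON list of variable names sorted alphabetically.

Answer: ["h"]

Derivation:
def/use:
  n0 def {c,h,p,x} use ∅
  n1 def {p,x} use {h,p,x}
  n2 def {c,p} use {c}
  n3 def {x} use {p,x}
  n4 def {h,x} use {h}
  n5 def {i} use ∅
  n6 def {i,v,x} use ∅

Liveness:
  n0: in=∅ out={c,h,p,x}
  n1: in={c,h,p,x} out={c,h}
  n2: in={c} out=∅
  n3: in={h,p,x} out={h}
  n4: in={h} out=∅
  n5: in=∅ out=∅
  n6: in=∅ out=∅

live-out(n3) = ["h"]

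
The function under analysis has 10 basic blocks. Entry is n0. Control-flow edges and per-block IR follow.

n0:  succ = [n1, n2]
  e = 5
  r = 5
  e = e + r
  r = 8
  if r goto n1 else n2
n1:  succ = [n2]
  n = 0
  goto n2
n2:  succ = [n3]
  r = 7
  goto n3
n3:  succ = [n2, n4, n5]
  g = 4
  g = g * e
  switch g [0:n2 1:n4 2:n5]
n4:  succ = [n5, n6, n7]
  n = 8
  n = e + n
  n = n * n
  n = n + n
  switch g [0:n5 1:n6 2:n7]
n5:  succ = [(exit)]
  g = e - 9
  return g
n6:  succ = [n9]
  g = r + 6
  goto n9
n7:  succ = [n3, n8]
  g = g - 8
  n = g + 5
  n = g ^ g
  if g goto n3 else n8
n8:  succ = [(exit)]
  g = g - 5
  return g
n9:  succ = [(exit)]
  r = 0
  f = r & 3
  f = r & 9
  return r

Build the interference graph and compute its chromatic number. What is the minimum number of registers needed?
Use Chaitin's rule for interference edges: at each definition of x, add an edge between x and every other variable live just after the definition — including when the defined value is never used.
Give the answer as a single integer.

Answer: 4

Derivation:
def/use:
  n0: def={e,r} ue=∅
  n1: def={n} ue=∅
  n2: def={r} ue=∅
  n3: def={g} ue={e}
  n4: def={n} ue={e,g}
  n5: def={g} ue={e}
  n6: def={g} ue={r}
  n7: def={g,n} ue={g}
  n8: def={g} ue={g}
  n9: def={f,r} ue=∅

Live sets:
  live n0: ∅→{e}
  live n1: {e}→{e}
  live n2: {e}→{e,r}
  live n3: {e,r}→{e,g,r}
  live n4: {e,g,r}→{e,g,r}
  live n5: {e}→∅
  live n6: {r}→∅
  live n7: {e,g,r}→{e,g,r}
  live n8: {g}→∅
  live n9: ∅→∅

Conflict graph:
  e: {g,n,r}
  f: {r}
  g: {e,n,r}
  n: {e,g,r}
  r: {e,f,g,n}

Registers:
  lower bound: {e,g,n,r} mutually conflict ⇒ χ ≥ 4
  4-colouring: r0={r}  r1={e,f}  r2={g}  r3={n}
  χ = 4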